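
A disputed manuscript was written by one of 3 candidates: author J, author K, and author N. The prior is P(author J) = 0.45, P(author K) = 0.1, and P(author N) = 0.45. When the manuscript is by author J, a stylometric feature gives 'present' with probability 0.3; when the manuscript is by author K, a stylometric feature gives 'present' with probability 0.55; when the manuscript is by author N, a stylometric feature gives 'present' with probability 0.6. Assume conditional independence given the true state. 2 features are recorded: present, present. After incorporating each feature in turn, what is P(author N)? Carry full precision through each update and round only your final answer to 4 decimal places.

0.6960

After 'present': normaliser = 0.3·0.4500 + 0.55·0.1000 + 0.6·0.4500; P(author J) ≈ 0.2935, P(author K) ≈ 0.1196, P(author N) ≈ 0.5870
After 'present': normaliser = 0.3·0.2935 + 0.55·0.1196 + 0.6·0.5870; P(author J) ≈ 0.1740, P(author K) ≈ 0.1300, P(author N) ≈ 0.6960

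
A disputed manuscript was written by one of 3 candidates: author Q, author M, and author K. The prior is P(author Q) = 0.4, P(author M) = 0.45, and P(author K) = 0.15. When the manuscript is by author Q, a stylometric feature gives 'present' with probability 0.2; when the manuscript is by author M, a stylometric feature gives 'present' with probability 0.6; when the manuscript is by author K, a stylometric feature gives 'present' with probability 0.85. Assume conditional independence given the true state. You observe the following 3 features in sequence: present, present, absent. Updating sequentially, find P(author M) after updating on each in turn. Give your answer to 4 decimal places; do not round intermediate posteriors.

After 'present': normaliser = 0.2·0.4000 + 0.6·0.4500 + 0.85·0.1500; P(author Q) ≈ 0.1675, P(author M) ≈ 0.5654, P(author K) ≈ 0.2670
After 'present': normaliser = 0.2·0.1675 + 0.6·0.5654 + 0.85·0.2670; P(author Q) ≈ 0.0559, P(author M) ≈ 0.5657, P(author K) ≈ 0.3784
After 'absent': normaliser = 0.8·0.0559 + 0.4·0.5657 + 0.15·0.3784; P(author Q) ≈ 0.1364, P(author M) ≈ 0.6904, P(author K) ≈ 0.1732

0.6904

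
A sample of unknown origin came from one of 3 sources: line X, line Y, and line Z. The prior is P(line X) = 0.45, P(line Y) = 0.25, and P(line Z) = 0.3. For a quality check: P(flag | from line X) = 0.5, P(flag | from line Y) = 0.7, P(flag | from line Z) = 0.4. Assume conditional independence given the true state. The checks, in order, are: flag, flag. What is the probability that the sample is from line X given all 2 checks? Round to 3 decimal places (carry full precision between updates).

After 'flag': normaliser = 0.5·0.4500 + 0.7·0.2500 + 0.4·0.3000; P(line X) ≈ 0.4327, P(line Y) ≈ 0.3365, P(line Z) ≈ 0.2308
After 'flag': normaliser = 0.5·0.4327 + 0.7·0.3365 + 0.4·0.2308; P(line X) ≈ 0.3975, P(line Y) ≈ 0.4329, P(line Z) ≈ 0.1696

0.398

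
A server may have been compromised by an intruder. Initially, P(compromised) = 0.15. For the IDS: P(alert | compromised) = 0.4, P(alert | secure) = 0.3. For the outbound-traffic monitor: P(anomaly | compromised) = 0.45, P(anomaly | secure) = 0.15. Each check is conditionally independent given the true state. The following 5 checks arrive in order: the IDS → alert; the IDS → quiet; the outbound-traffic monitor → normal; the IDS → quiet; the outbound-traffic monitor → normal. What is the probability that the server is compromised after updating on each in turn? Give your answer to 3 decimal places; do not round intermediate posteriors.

0.067

After the IDS='alert': P(compromised) = 0.4·0.1500 / (0.4·0.1500 + 0.3·0.8500) ≈ 0.1905
After the IDS='quiet': P(compromised) = 0.6·0.1905 / (0.6·0.1905 + 0.7·0.8095) ≈ 0.1678
After the outbound-traffic monitor='normal': P(compromised) = 0.55·0.1678 / (0.55·0.1678 + 0.85·0.8322) ≈ 0.1154
After the IDS='quiet': P(compromised) = 0.6·0.1154 / (0.6·0.1154 + 0.7·0.8846) ≈ 0.1006
After the outbound-traffic monitor='normal': P(compromised) = 0.55·0.1006 / (0.55·0.1006 + 0.85·0.8994) ≈ 0.0675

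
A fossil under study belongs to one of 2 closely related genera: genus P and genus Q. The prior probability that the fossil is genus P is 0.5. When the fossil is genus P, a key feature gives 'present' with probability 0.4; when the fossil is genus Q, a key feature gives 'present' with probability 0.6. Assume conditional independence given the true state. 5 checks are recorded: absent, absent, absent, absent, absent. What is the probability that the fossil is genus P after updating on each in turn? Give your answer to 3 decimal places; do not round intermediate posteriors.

After 'absent': P(genus P) = 0.6·0.5000 / (0.6·0.5000 + 0.4·0.5000) ≈ 0.6000
After 'absent': P(genus P) = 0.6·0.6000 / (0.6·0.6000 + 0.4·0.4000) ≈ 0.6923
After 'absent': P(genus P) = 0.6·0.6923 / (0.6·0.6923 + 0.4·0.3077) ≈ 0.7714
After 'absent': P(genus P) = 0.6·0.7714 / (0.6·0.7714 + 0.4·0.2286) ≈ 0.8351
After 'absent': P(genus P) = 0.6·0.8351 / (0.6·0.8351 + 0.4·0.1649) ≈ 0.8836

0.884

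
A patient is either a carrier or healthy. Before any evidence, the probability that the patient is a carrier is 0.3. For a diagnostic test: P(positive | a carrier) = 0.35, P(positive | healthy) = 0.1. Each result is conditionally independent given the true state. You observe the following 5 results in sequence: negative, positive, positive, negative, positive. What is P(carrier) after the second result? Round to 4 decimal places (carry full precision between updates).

0.5200

After 'negative': P(carrier) = 0.65·0.3000 / (0.65·0.3000 + 0.9·0.7000) ≈ 0.2364
After 'positive': P(carrier) = 0.35·0.2364 / (0.35·0.2364 + 0.1·0.7636) ≈ 0.5200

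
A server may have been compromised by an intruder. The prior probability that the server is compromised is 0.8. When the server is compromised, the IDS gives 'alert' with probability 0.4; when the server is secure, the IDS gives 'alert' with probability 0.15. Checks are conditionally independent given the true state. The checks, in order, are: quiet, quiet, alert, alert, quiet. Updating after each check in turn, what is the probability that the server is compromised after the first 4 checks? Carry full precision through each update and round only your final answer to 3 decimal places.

After 'quiet': P(compromised) = 0.6·0.8000 / (0.6·0.8000 + 0.85·0.2000) ≈ 0.7385
After 'quiet': P(compromised) = 0.6·0.7385 / (0.6·0.7385 + 0.85·0.2615) ≈ 0.6659
After 'alert': P(compromised) = 0.4·0.6659 / (0.4·0.6659 + 0.15·0.3341) ≈ 0.8416
After 'alert': P(compromised) = 0.4·0.8416 / (0.4·0.8416 + 0.15·0.1584) ≈ 0.9341

0.934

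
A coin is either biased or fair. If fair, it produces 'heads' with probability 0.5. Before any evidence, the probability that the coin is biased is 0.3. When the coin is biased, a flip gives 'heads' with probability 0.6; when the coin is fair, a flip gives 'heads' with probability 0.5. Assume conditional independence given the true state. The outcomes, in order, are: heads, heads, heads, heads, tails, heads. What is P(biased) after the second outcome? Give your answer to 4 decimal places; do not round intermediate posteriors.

Apply Bayes' rule sequentially, carrying P(biased) forward.
After 'heads': P(biased) = 0.6·0.3000 / (0.6·0.3000 + 0.5·0.7000) ≈ 0.3396
After 'heads': P(biased) = 0.6·0.3396 / (0.6·0.3396 + 0.5·0.6604) ≈ 0.3816

0.3816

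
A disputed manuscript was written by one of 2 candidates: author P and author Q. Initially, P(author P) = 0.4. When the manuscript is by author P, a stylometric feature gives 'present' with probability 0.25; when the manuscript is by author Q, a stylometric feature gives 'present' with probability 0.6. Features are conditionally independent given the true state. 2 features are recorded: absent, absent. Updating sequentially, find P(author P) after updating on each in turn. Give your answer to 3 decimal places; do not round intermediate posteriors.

0.701

After 'absent': P(author P) = 0.75·0.4000 / (0.75·0.4000 + 0.4·0.6000) ≈ 0.5556
After 'absent': P(author P) = 0.75·0.5556 / (0.75·0.5556 + 0.4·0.4444) ≈ 0.7009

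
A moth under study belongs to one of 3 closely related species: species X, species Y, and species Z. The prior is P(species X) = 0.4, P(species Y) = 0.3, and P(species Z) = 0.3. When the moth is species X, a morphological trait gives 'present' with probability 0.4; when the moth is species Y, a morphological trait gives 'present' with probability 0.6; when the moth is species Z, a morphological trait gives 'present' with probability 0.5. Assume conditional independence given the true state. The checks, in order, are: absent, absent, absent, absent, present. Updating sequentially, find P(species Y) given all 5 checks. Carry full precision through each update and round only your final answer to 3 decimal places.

Each posterior becomes the prior for the next update.
After 'absent': normaliser = 0.6·0.4000 + 0.4·0.3000 + 0.5·0.3000; P(species X) ≈ 0.4706, P(species Y) ≈ 0.2353, P(species Z) ≈ 0.2941
After 'absent': normaliser = 0.6·0.4706 + 0.4·0.2353 + 0.5·0.2941; P(species X) ≈ 0.5393, P(species Y) ≈ 0.1798, P(species Z) ≈ 0.2809
After 'absent': normaliser = 0.6·0.5393 + 0.4·0.1798 + 0.5·0.2809; P(species X) ≈ 0.6038, P(species Y) ≈ 0.1342, P(species Z) ≈ 0.2621
After 'absent': normaliser = 0.6·0.6038 + 0.4·0.1342 + 0.5·0.2621; P(species X) ≈ 0.6623, P(species Y) ≈ 0.0981, P(species Z) ≈ 0.2396
After 'present': normaliser = 0.4·0.6623 + 0.6·0.0981 + 0.5·0.2396; P(species X) ≈ 0.5973, P(species Y) ≈ 0.1327, P(species Z) ≈ 0.2700

0.133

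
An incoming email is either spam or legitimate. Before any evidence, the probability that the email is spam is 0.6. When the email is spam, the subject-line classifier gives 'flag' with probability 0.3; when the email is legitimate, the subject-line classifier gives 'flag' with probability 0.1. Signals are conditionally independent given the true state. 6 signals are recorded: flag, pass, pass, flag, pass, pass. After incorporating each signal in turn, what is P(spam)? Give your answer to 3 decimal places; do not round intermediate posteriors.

0.832

After 'flag': P(spam) = 0.3·0.6000 / (0.3·0.6000 + 0.1·0.4000) ≈ 0.8182
After 'pass': P(spam) = 0.7·0.8182 / (0.7·0.8182 + 0.9·0.1818) ≈ 0.7778
After 'pass': P(spam) = 0.7·0.7778 / (0.7·0.7778 + 0.9·0.2222) ≈ 0.7313
After 'flag': P(spam) = 0.3·0.7313 / (0.3·0.7313 + 0.1·0.2687) ≈ 0.8909
After 'pass': P(spam) = 0.7·0.8909 / (0.7·0.8909 + 0.9·0.1091) ≈ 0.8640
After 'pass': P(spam) = 0.7·0.8640 / (0.7·0.8640 + 0.9·0.1360) ≈ 0.8317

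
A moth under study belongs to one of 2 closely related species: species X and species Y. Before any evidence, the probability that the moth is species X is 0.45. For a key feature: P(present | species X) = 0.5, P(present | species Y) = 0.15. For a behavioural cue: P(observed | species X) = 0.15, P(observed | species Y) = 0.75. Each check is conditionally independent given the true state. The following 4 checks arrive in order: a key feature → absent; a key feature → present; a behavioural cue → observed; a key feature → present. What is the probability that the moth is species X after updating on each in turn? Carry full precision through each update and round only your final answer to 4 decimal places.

0.5168

Each posterior becomes the prior for the next update.
After a key feature='absent': P(species X) = 0.5·0.4500 / (0.5·0.4500 + 0.85·0.5500) ≈ 0.3249
After a key feature='present': P(species X) = 0.5·0.3249 / (0.5·0.3249 + 0.15·0.6751) ≈ 0.6160
After a behavioural cue='observed': P(species X) = 0.15·0.6160 / (0.15·0.6160 + 0.75·0.3840) ≈ 0.2429
After a key feature='present': P(species X) = 0.5·0.2429 / (0.5·0.2429 + 0.15·0.7571) ≈ 0.5168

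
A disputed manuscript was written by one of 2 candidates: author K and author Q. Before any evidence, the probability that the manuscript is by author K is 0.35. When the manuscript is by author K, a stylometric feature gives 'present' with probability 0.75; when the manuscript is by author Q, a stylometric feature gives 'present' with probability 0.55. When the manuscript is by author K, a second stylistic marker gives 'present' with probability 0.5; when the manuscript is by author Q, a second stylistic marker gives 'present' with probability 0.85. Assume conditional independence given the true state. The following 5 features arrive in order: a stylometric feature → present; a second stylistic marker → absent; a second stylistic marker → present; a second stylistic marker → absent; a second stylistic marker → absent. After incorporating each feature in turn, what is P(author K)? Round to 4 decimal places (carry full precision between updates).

Each posterior becomes the prior for the next update.
After a stylometric feature='present': P(author K) = 0.75·0.3500 / (0.75·0.3500 + 0.55·0.6500) ≈ 0.4234
After a second stylistic marker='absent': P(author K) = 0.5·0.4234 / (0.5·0.4234 + 0.15·0.5766) ≈ 0.7099
After a second stylistic marker='present': P(author K) = 0.5·0.7099 / (0.5·0.7099 + 0.85·0.2901) ≈ 0.5901
After a second stylistic marker='absent': P(author K) = 0.5·0.5901 / (0.5·0.5901 + 0.15·0.4099) ≈ 0.8276
After a second stylistic marker='absent': P(author K) = 0.5·0.8276 / (0.5·0.8276 + 0.15·0.1724) ≈ 0.9412

0.9412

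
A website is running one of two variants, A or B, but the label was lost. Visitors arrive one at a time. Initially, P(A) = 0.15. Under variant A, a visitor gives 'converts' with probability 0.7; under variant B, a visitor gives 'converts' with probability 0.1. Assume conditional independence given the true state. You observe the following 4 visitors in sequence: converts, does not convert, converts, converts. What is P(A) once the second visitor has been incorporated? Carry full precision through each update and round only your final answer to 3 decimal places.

Each posterior becomes the prior for the next update.
After 'converts': P(A) = 0.7·0.1500 / (0.7·0.1500 + 0.1·0.8500) ≈ 0.5526
After 'does not convert': P(A) = 0.3·0.5526 / (0.3·0.5526 + 0.9·0.4474) ≈ 0.2917

0.292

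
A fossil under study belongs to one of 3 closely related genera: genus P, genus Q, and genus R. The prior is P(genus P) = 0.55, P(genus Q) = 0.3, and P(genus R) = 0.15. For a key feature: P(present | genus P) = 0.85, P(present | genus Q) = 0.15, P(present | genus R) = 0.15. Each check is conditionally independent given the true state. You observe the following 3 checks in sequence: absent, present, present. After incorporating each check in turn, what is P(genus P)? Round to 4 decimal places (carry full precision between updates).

0.8738

After 'absent': normaliser = 0.15·0.5500 + 0.85·0.3000 + 0.85·0.1500; P(genus P) ≈ 0.1774, P(genus Q) ≈ 0.5484, P(genus R) ≈ 0.2742
After 'present': normaliser = 0.85·0.1774 + 0.15·0.5484 + 0.15·0.2742; P(genus P) ≈ 0.5500, P(genus Q) ≈ 0.3000, P(genus R) ≈ 0.1500
After 'present': normaliser = 0.85·0.5500 + 0.15·0.3000 + 0.15·0.1500; P(genus P) ≈ 0.8738, P(genus Q) ≈ 0.0841, P(genus R) ≈ 0.0421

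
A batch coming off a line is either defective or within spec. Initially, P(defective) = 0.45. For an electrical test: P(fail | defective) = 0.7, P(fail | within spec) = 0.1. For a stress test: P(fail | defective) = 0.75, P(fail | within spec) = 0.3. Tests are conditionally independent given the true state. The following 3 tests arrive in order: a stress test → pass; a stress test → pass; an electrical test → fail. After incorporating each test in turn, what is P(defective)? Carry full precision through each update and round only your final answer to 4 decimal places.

Each posterior becomes the prior for the next update.
After a stress test='pass': P(defective) = 0.25·0.4500 / (0.25·0.4500 + 0.7·0.5500) ≈ 0.2261
After a stress test='pass': P(defective) = 0.25·0.2261 / (0.25·0.2261 + 0.7·0.7739) ≈ 0.0945
After an electrical test='fail': P(defective) = 0.7·0.0945 / (0.7·0.0945 + 0.1·0.9055) ≈ 0.4221

0.4221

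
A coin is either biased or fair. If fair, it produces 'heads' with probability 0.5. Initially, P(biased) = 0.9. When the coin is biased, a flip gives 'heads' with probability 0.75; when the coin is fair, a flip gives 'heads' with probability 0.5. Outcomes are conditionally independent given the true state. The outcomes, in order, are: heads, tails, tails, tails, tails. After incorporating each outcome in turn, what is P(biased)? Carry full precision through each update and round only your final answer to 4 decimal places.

0.4576

Apply Bayes' rule sequentially, carrying P(biased) forward.
After 'heads': P(biased) = 0.75·0.9000 / (0.75·0.9000 + 0.5·0.1000) ≈ 0.9310
After 'tails': P(biased) = 0.25·0.9310 / (0.25·0.9310 + 0.5·0.0690) ≈ 0.8710
After 'tails': P(biased) = 0.25·0.8710 / (0.25·0.8710 + 0.5·0.1290) ≈ 0.7714
After 'tails': P(biased) = 0.25·0.7714 / (0.25·0.7714 + 0.5·0.2286) ≈ 0.6279
After 'tails': P(biased) = 0.25·0.6279 / (0.25·0.6279 + 0.5·0.3721) ≈ 0.4576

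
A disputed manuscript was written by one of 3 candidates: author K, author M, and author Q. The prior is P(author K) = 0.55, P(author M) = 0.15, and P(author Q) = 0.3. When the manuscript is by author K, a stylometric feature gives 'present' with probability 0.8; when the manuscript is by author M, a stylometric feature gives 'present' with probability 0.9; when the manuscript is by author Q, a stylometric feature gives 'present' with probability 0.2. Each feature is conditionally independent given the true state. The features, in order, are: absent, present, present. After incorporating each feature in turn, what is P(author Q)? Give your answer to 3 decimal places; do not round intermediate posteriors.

0.104

Apply Bayes' rule sequentially, carrying P(author Q) forward.
After 'absent': normaliser = 0.2·0.5500 + 0.1·0.1500 + 0.8·0.3000; P(author K) ≈ 0.3014, P(author M) ≈ 0.0411, P(author Q) ≈ 0.6575
After 'present': normaliser = 0.8·0.3014 + 0.9·0.0411 + 0.2·0.6575; P(author K) ≈ 0.5886, P(author M) ≈ 0.0903, P(author Q) ≈ 0.3211
After 'present': normaliser = 0.8·0.5886 + 0.9·0.0903 + 0.2·0.3211; P(author K) ≈ 0.7640, P(author M) ≈ 0.1319, P(author Q) ≈ 0.1042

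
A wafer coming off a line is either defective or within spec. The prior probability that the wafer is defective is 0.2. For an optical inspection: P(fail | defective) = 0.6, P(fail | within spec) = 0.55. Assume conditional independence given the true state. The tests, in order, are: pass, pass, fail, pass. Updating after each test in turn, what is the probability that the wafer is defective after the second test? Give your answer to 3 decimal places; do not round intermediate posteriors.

0.165

After 'pass': P(defective) = 0.4·0.2000 / (0.4·0.2000 + 0.45·0.8000) ≈ 0.1818
After 'pass': P(defective) = 0.4·0.1818 / (0.4·0.1818 + 0.45·0.8182) ≈ 0.1649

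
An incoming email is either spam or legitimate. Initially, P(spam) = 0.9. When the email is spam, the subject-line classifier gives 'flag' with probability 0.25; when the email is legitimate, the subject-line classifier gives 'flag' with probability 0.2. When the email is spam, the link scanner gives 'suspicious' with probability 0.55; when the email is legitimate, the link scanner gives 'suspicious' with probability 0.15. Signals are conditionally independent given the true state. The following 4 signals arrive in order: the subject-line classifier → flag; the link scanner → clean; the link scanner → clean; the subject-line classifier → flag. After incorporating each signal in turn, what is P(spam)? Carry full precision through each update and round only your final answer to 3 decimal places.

After the subject-line classifier='flag': P(spam) = 0.25·0.9000 / (0.25·0.9000 + 0.2·0.1000) ≈ 0.9184
After the link scanner='clean': P(spam) = 0.45·0.9184 / (0.45·0.9184 + 0.85·0.0816) ≈ 0.8562
After the link scanner='clean': P(spam) = 0.45·0.8562 / (0.45·0.8562 + 0.85·0.1438) ≈ 0.7592
After the subject-line classifier='flag': P(spam) = 0.25·0.7592 / (0.25·0.7592 + 0.2·0.2408) ≈ 0.7976

0.798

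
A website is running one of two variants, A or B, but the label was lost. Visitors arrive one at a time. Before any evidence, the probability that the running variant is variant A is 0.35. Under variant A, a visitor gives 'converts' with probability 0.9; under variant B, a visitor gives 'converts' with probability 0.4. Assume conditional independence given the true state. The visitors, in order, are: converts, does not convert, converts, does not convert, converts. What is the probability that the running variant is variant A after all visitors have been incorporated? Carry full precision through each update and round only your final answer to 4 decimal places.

Each posterior becomes the prior for the next update.
After 'converts': P(A) = 0.9·0.3500 / (0.9·0.3500 + 0.4·0.6500) ≈ 0.5478
After 'does not convert': P(A) = 0.1·0.5478 / (0.1·0.5478 + 0.6·0.4522) ≈ 0.1680
After 'converts': P(A) = 0.9·0.1680 / (0.9·0.1680 + 0.4·0.8320) ≈ 0.3124
After 'does not convert': P(A) = 0.1·0.3124 / (0.1·0.3124 + 0.6·0.6876) ≈ 0.0704
After 'converts': P(A) = 0.9·0.0704 / (0.9·0.0704 + 0.4·0.9296) ≈ 0.1456

0.1456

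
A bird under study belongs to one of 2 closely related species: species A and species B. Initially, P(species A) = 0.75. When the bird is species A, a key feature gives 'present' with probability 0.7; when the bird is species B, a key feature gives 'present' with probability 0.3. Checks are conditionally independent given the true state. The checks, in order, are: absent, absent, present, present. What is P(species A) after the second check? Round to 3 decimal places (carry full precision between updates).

0.355

After 'absent': P(species A) = 0.3·0.7500 / (0.3·0.7500 + 0.7·0.2500) ≈ 0.5625
After 'absent': P(species A) = 0.3·0.5625 / (0.3·0.5625 + 0.7·0.4375) ≈ 0.3553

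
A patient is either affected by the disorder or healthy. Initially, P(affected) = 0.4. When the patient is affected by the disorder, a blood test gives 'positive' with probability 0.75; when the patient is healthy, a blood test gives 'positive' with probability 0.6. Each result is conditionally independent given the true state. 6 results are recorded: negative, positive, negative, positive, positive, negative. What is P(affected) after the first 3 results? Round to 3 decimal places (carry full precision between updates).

0.246

After 'negative': P(affected) = 0.25·0.4000 / (0.25·0.4000 + 0.4·0.6000) ≈ 0.2941
After 'positive': P(affected) = 0.75·0.2941 / (0.75·0.2941 + 0.6·0.7059) ≈ 0.3425
After 'negative': P(affected) = 0.25·0.3425 / (0.25·0.3425 + 0.4·0.6575) ≈ 0.2456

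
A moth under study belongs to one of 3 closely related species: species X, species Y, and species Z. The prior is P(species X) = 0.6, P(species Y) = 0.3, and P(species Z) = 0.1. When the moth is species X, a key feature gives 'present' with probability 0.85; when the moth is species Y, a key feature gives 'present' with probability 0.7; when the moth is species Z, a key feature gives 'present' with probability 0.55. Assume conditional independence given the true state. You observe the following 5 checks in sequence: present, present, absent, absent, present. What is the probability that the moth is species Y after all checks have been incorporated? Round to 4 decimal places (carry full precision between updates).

0.4427

After 'present': normaliser = 0.85·0.6000 + 0.7·0.3000 + 0.55·0.1000; P(species X) ≈ 0.6581, P(species Y) ≈ 0.2710, P(species Z) ≈ 0.0710
After 'present': normaliser = 0.85·0.6581 + 0.7·0.2710 + 0.55·0.0710; P(species X) ≈ 0.7098, P(species Y) ≈ 0.2407, P(species Z) ≈ 0.0495
After 'absent': normaliser = 0.15·0.7098 + 0.3·0.2407 + 0.45·0.0495; P(species X) ≈ 0.5298, P(species Y) ≈ 0.3593, P(species Z) ≈ 0.1109
After 'absent': normaliser = 0.15·0.5298 + 0.3·0.3593 + 0.45·0.1109; P(species X) ≈ 0.3351, P(species Y) ≈ 0.4545, P(species Z) ≈ 0.2104
After 'present': normaliser = 0.85·0.3351 + 0.7·0.4545 + 0.55·0.2104; P(species X) ≈ 0.3963, P(species Y) ≈ 0.4427, P(species Z) ≈ 0.1610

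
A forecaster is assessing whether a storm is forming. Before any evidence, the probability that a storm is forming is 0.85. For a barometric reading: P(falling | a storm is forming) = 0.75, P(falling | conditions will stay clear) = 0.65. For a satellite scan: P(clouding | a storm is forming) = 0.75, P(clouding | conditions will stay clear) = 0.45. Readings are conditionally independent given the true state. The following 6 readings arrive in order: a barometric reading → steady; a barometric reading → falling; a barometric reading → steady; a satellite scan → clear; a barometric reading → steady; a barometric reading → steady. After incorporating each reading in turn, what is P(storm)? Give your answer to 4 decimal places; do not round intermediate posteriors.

0.4362

After a barometric reading='steady': P(storm) = 0.25·0.8500 / (0.25·0.8500 + 0.35·0.1500) ≈ 0.8019
After a barometric reading='falling': P(storm) = 0.75·0.8019 / (0.75·0.8019 + 0.65·0.1981) ≈ 0.8236
After a barometric reading='steady': P(storm) = 0.25·0.8236 / (0.25·0.8236 + 0.35·0.1764) ≈ 0.7694
After a satellite scan='clear': P(storm) = 0.25·0.7694 / (0.25·0.7694 + 0.55·0.2306) ≈ 0.6026
After a barometric reading='steady': P(storm) = 0.25·0.6026 / (0.25·0.6026 + 0.35·0.3974) ≈ 0.5199
After a barometric reading='steady': P(storm) = 0.25·0.5199 / (0.25·0.5199 + 0.35·0.4801) ≈ 0.4362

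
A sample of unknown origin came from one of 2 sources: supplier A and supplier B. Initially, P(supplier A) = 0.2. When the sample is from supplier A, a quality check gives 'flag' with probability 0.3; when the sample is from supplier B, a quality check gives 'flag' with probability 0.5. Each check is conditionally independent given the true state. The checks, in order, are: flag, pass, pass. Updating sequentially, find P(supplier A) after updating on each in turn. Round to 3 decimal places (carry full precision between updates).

After 'flag': P(supplier A) = 0.3·0.2000 / (0.3·0.2000 + 0.5·0.8000) ≈ 0.1304
After 'pass': P(supplier A) = 0.7·0.1304 / (0.7·0.1304 + 0.5·0.8696) ≈ 0.1736
After 'pass': P(supplier A) = 0.7·0.1736 / (0.7·0.1736 + 0.5·0.8264) ≈ 0.2272

0.227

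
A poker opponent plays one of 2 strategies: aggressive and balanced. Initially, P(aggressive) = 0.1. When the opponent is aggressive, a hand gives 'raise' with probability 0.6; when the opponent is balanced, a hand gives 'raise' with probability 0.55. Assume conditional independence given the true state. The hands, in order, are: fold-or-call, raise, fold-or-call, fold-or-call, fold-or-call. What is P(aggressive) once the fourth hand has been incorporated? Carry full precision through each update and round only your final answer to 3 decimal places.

0.078

After 'fold-or-call': P(aggressive) = 0.4·0.1000 / (0.4·0.1000 + 0.45·0.9000) ≈ 0.0899
After 'raise': P(aggressive) = 0.6·0.0899 / (0.6·0.0899 + 0.55·0.9101) ≈ 0.0973
After 'fold-or-call': P(aggressive) = 0.4·0.0973 / (0.4·0.0973 + 0.45·0.9027) ≈ 0.0874
After 'fold-or-call': P(aggressive) = 0.4·0.0874 / (0.4·0.0874 + 0.45·0.9126) ≈ 0.0785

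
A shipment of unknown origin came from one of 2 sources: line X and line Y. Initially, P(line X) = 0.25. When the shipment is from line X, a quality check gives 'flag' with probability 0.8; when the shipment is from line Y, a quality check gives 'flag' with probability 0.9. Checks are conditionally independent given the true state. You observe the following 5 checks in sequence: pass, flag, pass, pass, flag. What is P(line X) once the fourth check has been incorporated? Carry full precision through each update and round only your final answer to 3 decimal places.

0.703

After 'pass': P(line X) = 0.2·0.2500 / (0.2·0.2500 + 0.1·0.7500) ≈ 0.4000
After 'flag': P(line X) = 0.8·0.4000 / (0.8·0.4000 + 0.9·0.6000) ≈ 0.3721
After 'pass': P(line X) = 0.2·0.3721 / (0.2·0.3721 + 0.1·0.6279) ≈ 0.5424
After 'pass': P(line X) = 0.2·0.5424 / (0.2·0.5424 + 0.1·0.4576) ≈ 0.7033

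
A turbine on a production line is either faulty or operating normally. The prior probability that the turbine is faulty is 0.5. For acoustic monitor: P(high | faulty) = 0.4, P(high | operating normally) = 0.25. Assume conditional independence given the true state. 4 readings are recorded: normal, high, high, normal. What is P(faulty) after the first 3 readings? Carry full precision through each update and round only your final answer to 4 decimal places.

After 'normal': P(faulty) = 0.6·0.5000 / (0.6·0.5000 + 0.75·0.5000) ≈ 0.4444
After 'high': P(faulty) = 0.4·0.4444 / (0.4·0.4444 + 0.25·0.5556) ≈ 0.5614
After 'high': P(faulty) = 0.4·0.5614 / (0.4·0.5614 + 0.25·0.4386) ≈ 0.6719

0.6719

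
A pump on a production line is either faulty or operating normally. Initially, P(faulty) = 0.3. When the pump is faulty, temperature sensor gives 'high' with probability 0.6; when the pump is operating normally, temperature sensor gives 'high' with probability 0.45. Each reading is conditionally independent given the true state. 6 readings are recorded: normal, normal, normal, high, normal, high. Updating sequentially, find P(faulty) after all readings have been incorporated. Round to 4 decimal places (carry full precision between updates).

0.1757

After 'normal': P(faulty) = 0.4·0.3000 / (0.4·0.3000 + 0.55·0.7000) ≈ 0.2376
After 'normal': P(faulty) = 0.4·0.2376 / (0.4·0.2376 + 0.55·0.7624) ≈ 0.1848
After 'normal': P(faulty) = 0.4·0.1848 / (0.4·0.1848 + 0.55·0.8152) ≈ 0.1415
After 'high': P(faulty) = 0.6·0.1415 / (0.6·0.1415 + 0.45·0.8585) ≈ 0.1802
After 'normal': P(faulty) = 0.4·0.1802 / (0.4·0.1802 + 0.55·0.8198) ≈ 0.1378
After 'high': P(faulty) = 0.6·0.1378 / (0.6·0.1378 + 0.45·0.8622) ≈ 0.1757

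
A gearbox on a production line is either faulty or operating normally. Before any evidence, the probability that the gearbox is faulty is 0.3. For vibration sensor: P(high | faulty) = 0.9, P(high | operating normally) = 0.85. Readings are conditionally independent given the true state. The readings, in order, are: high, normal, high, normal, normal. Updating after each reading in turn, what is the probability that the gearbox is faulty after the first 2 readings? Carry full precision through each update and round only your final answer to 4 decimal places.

After 'high': P(faulty) = 0.9·0.3000 / (0.9·0.3000 + 0.85·0.7000) ≈ 0.3121
After 'normal': P(faulty) = 0.1·0.3121 / (0.1·0.3121 + 0.15·0.6879) ≈ 0.2323

0.2323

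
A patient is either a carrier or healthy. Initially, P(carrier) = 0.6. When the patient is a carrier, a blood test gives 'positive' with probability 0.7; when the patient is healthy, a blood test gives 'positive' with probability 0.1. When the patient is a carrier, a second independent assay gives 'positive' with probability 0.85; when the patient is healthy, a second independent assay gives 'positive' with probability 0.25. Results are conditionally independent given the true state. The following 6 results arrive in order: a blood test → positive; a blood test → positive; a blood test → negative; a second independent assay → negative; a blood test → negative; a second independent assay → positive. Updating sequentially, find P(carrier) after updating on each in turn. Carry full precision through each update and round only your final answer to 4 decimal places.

After a blood test='positive': P(carrier) = 0.7·0.6000 / (0.7·0.6000 + 0.1·0.4000) ≈ 0.9130
After a blood test='positive': P(carrier) = 0.7·0.9130 / (0.7·0.9130 + 0.1·0.0870) ≈ 0.9866
After a blood test='negative': P(carrier) = 0.3·0.9866 / (0.3·0.9866 + 0.9·0.0134) ≈ 0.9608
After a second independent assay='negative': P(carrier) = 0.15·0.9608 / (0.15·0.9608 + 0.75·0.0392) ≈ 0.8305
After a blood test='negative': P(carrier) = 0.3·0.8305 / (0.3·0.8305 + 0.9·0.1695) ≈ 0.6203
After a second independent assay='positive': P(carrier) = 0.85·0.6203 / (0.85·0.6203 + 0.25·0.3797) ≈ 0.8474

0.8474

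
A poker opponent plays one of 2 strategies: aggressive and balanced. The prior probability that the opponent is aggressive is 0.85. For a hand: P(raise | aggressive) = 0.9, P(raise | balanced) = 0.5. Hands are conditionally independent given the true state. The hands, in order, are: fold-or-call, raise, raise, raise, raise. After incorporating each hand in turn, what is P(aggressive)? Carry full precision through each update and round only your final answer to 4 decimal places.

0.9225

After 'fold-or-call': P(aggressive) = 0.1·0.8500 / (0.1·0.8500 + 0.5·0.1500) ≈ 0.5312
After 'raise': P(aggressive) = 0.9·0.5312 / (0.9·0.5312 + 0.5·0.4688) ≈ 0.6711
After 'raise': P(aggressive) = 0.9·0.6711 / (0.9·0.6711 + 0.5·0.3289) ≈ 0.7860
After 'raise': P(aggressive) = 0.9·0.7860 / (0.9·0.7860 + 0.5·0.2140) ≈ 0.8686
After 'raise': P(aggressive) = 0.9·0.8686 / (0.9·0.8686 + 0.5·0.1314) ≈ 0.9225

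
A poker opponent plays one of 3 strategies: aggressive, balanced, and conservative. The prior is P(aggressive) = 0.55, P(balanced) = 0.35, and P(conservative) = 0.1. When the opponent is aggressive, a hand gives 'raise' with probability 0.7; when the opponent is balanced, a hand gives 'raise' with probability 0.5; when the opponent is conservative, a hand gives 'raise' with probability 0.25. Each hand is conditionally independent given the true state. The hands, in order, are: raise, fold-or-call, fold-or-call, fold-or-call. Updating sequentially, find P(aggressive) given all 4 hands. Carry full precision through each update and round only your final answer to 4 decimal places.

After 'raise': normaliser = 0.7·0.5500 + 0.5·0.3500 + 0.25·0.1000; P(aggressive) ≈ 0.6581, P(balanced) ≈ 0.2991, P(conservative) ≈ 0.0427
After 'fold-or-call': normaliser = 0.3·0.6581 + 0.5·0.2991 + 0.75·0.0427; P(aggressive) ≈ 0.5209, P(balanced) ≈ 0.3946, P(conservative) ≈ 0.0846
After 'fold-or-call': normaliser = 0.3·0.5209 + 0.5·0.3946 + 0.75·0.0846; P(aggressive) ≈ 0.3747, P(balanced) ≈ 0.4732, P(conservative) ≈ 0.1521
After 'fold-or-call': normaliser = 0.3·0.3747 + 0.5·0.4732 + 0.75·0.1521; P(aggressive) ≈ 0.2428, P(balanced) ≈ 0.5109, P(conservative) ≈ 0.2463

0.2428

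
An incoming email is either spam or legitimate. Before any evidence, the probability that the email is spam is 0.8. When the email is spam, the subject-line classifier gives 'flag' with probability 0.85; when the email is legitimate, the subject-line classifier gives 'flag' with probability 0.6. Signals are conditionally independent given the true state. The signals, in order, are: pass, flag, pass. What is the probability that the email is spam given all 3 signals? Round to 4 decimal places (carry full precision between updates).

0.4435

After 'pass': P(spam) = 0.15·0.8000 / (0.15·0.8000 + 0.4·0.2000) ≈ 0.6000
After 'flag': P(spam) = 0.85·0.6000 / (0.85·0.6000 + 0.6·0.4000) ≈ 0.6800
After 'pass': P(spam) = 0.15·0.6800 / (0.15·0.6800 + 0.4·0.3200) ≈ 0.4435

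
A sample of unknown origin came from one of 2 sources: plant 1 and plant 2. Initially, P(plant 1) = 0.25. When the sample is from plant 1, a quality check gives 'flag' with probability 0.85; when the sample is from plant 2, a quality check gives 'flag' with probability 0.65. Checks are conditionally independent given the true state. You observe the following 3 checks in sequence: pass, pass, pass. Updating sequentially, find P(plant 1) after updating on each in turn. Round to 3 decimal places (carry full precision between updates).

0.026

After 'pass': P(plant 1) = 0.15·0.2500 / (0.15·0.2500 + 0.35·0.7500) ≈ 0.1250
After 'pass': P(plant 1) = 0.15·0.1250 / (0.15·0.1250 + 0.35·0.8750) ≈ 0.0577
After 'pass': P(plant 1) = 0.15·0.0577 / (0.15·0.0577 + 0.35·0.9423) ≈ 0.0256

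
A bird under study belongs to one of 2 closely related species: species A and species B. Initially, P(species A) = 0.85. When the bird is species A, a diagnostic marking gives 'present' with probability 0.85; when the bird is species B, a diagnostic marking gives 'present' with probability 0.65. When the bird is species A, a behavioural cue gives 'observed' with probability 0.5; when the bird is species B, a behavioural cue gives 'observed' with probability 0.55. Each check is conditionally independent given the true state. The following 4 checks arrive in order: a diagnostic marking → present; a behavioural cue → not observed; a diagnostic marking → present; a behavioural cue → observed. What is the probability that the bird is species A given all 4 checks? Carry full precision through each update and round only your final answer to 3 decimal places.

0.907

After a diagnostic marking='present': P(species A) = 0.85·0.8500 / (0.85·0.8500 + 0.65·0.1500) ≈ 0.8811
After a behavioural cue='not observed': P(species A) = 0.5·0.8811 / (0.5·0.8811 + 0.45·0.1189) ≈ 0.8917
After a diagnostic marking='present': P(species A) = 0.85·0.8917 / (0.85·0.8917 + 0.65·0.1083) ≈ 0.9150
After a behavioural cue='observed': P(species A) = 0.5·0.9150 / (0.5·0.9150 + 0.55·0.0850) ≈ 0.9073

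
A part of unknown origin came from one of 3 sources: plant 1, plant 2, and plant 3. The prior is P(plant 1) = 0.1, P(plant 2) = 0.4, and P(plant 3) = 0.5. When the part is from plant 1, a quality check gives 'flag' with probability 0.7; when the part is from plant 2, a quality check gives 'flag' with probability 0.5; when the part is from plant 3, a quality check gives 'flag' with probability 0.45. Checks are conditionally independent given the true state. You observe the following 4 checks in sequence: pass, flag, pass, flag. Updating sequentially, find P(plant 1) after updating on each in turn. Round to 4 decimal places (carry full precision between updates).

0.0735

After 'pass': normaliser = 0.3·0.1000 + 0.5·0.4000 + 0.55·0.5000; P(plant 1) ≈ 0.0594, P(plant 2) ≈ 0.3960, P(plant 3) ≈ 0.5446
After 'flag': normaliser = 0.7·0.0594 + 0.5·0.3960 + 0.45·0.5446; P(plant 1) ≈ 0.0858, P(plant 2) ≈ 0.4086, P(plant 3) ≈ 0.5056
After 'pass': normaliser = 0.3·0.0858 + 0.5·0.4086 + 0.55·0.5056; P(plant 1) ≈ 0.0507, P(plant 2) ≈ 0.4021, P(plant 3) ≈ 0.5473
After 'flag': normaliser = 0.7·0.0507 + 0.5·0.4021 + 0.45·0.5473; P(plant 1) ≈ 0.0735, P(plant 2) ≈ 0.4164, P(plant 3) ≈ 0.5101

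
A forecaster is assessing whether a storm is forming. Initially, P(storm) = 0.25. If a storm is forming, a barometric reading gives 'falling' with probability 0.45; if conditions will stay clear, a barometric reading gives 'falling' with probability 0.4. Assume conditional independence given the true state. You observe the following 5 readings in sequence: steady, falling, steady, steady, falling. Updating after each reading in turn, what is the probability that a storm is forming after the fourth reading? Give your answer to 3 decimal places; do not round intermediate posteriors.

After 'steady': P(storm) = 0.55·0.2500 / (0.55·0.2500 + 0.6·0.7500) ≈ 0.2340
After 'falling': P(storm) = 0.45·0.2340 / (0.45·0.2340 + 0.4·0.7660) ≈ 0.2558
After 'steady': P(storm) = 0.55·0.2558 / (0.55·0.2558 + 0.6·0.7442) ≈ 0.2396
After 'steady': P(storm) = 0.55·0.2396 / (0.55·0.2396 + 0.6·0.7604) ≈ 0.2241

0.224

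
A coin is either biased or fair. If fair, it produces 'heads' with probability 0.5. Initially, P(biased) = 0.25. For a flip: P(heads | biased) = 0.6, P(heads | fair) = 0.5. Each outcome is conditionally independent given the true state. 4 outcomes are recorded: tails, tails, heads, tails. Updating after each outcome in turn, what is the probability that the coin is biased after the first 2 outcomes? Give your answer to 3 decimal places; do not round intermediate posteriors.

0.176

After 'tails': P(biased) = 0.4·0.2500 / (0.4·0.2500 + 0.5·0.7500) ≈ 0.2105
After 'tails': P(biased) = 0.4·0.2105 / (0.4·0.2105 + 0.5·0.7895) ≈ 0.1758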